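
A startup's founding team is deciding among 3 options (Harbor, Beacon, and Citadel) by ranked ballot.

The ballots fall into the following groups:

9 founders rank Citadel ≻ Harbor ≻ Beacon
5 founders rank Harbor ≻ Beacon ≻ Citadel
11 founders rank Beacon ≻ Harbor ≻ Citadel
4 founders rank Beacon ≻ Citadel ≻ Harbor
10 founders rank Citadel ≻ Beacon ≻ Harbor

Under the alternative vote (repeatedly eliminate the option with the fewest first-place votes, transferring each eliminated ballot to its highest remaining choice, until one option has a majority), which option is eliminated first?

Harbor

Round 1: Citadel 19, Beacon 15, Harbor 5. Harbor has the fewest and is eliminated.
Round 2: Beacon 20, Citadel 19. Beacon has a majority.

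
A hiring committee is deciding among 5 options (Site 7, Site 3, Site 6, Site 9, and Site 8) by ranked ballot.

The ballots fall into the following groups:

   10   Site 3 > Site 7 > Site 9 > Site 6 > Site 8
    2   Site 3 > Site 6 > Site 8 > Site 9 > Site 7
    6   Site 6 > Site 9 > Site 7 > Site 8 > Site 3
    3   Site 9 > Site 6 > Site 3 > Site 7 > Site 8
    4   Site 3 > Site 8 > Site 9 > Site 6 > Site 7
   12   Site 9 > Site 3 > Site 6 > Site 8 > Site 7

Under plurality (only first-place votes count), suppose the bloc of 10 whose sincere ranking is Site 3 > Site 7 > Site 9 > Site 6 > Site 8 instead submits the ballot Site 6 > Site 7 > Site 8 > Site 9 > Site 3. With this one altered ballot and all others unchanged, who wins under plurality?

Site 6

First-place totals with the altered ballot: Site 7 0, Site 3 6, Site 6 16, Site 9 15, Site 8 0.
The switch changes the winner from Site 3 to Site 6.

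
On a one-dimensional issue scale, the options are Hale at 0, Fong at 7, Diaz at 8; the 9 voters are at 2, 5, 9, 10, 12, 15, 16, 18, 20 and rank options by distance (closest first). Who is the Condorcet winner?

Diaz

With single-peaked preferences on a line, the Condorcet winner is the candidate closest to the median voter.
The median voter (position 12) is closest to Diaz at 8.
Check: Diaz vs Fong — voters closer to Diaz: 7 of 9.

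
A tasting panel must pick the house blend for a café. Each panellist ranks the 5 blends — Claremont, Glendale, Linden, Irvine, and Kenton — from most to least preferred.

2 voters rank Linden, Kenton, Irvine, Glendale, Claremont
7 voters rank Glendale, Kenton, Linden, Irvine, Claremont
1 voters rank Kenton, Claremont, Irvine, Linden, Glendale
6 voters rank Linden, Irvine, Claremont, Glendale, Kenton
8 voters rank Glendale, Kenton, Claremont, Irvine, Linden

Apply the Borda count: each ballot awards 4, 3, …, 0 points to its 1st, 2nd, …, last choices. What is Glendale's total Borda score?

Borda scores:
  Claremont: 2·0 + 7·0 + 3 + 6·2 + 8·2 = 31
  Glendale: 2·1 + 7·4 + 0 + 6·1 + 8·4 = 68
  Linden: 2·4 + 7·2 + 1 + 6·4 + 8·0 = 47
  Irvine: 2·2 + 7·1 + 2 + 6·3 + 8·1 = 39
  Kenton: 2·3 + 7·3 + 4 + 6·0 + 8·3 = 55

68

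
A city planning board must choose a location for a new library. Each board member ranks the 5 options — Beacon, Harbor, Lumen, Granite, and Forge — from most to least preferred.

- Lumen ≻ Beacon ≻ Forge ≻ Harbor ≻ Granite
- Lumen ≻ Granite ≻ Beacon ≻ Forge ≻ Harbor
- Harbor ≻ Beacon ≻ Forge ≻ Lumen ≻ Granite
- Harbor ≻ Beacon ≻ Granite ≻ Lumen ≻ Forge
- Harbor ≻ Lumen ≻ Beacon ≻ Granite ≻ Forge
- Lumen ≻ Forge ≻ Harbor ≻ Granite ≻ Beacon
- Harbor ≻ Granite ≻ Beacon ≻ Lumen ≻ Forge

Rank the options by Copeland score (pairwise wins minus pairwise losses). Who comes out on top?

Pairwise results:
  Beacon vs Harbor: Harbor wins 5–2.
  Beacon vs Lumen: Lumen wins 4–3.
  Beacon vs Granite: Beacon wins 4–3.
  Beacon vs Forge: Beacon wins 6–1.
  Harbor vs Lumen: Harbor wins 4–3.
  Harbor vs Granite: Harbor wins 6–1.
  Harbor vs Forge: Harbor wins 4–3.
  Lumen vs Granite: Lumen wins 5–2.
  Lumen vs Forge: Lumen wins 6–1.
  Granite vs Forge: Granite wins 4–3.
Copeland scores (wins − losses):
  Beacon: 2 − 2 = 0
  Harbor: 4 − 0 = 4
  Lumen: 3 − 1 = 2
  Granite: 1 − 3 = -2
  Forge: 0 − 4 = -4
Harbor has the best Copeland score.

Harbor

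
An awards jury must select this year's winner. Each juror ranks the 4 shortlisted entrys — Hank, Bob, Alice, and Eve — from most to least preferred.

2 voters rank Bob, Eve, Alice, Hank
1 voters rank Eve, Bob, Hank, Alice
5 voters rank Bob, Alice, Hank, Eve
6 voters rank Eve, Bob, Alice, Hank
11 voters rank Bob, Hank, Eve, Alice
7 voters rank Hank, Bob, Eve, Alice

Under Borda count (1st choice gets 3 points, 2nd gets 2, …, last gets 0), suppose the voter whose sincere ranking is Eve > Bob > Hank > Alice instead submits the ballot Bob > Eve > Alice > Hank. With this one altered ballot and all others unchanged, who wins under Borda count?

Bob

Borda totals with the altered ballot: Hank 48, Bob 83, Alice 19, Eve 42.
The winner is unchanged: still Bob.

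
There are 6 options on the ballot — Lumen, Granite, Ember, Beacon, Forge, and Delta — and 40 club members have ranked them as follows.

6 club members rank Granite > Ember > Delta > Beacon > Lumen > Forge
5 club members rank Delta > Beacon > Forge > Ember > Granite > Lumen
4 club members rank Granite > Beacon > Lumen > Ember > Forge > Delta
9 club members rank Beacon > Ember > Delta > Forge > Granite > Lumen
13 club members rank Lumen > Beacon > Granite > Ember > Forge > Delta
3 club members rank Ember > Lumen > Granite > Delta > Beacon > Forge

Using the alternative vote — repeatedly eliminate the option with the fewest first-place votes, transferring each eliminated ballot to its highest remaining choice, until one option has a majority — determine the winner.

Beacon

Round 1: Lumen 13, Granite 10, Beacon 9, Delta 5, Ember 3, Forge 0. Forge has the fewest and is eliminated.
Round 2: Lumen 13, Granite 10, Beacon 9, Delta 5, Ember 3. Ember has the fewest and is eliminated.
Round 3: Lumen 16, Granite 10, Beacon 9, Delta 5. Delta has the fewest and is eliminated.
Round 4: Lumen 16, Beacon 14, Granite 10. Granite has the fewest and is eliminated.
Round 5: Beacon 24, Lumen 16. Beacon has a majority.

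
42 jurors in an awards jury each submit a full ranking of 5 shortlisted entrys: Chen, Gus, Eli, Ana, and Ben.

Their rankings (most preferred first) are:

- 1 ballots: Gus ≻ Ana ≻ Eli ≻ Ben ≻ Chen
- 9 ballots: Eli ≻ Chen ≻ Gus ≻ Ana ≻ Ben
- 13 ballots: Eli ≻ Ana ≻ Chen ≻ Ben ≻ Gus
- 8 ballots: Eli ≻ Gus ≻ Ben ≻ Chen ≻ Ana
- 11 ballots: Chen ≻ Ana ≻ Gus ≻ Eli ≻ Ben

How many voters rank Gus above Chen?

Ballots ranking Gus above Chen: 1+8 = 9.
Ballots ranking Chen above Gus: 9+13+11 = 33.
So 9 of 42 voters prefer Gus to Chen.

9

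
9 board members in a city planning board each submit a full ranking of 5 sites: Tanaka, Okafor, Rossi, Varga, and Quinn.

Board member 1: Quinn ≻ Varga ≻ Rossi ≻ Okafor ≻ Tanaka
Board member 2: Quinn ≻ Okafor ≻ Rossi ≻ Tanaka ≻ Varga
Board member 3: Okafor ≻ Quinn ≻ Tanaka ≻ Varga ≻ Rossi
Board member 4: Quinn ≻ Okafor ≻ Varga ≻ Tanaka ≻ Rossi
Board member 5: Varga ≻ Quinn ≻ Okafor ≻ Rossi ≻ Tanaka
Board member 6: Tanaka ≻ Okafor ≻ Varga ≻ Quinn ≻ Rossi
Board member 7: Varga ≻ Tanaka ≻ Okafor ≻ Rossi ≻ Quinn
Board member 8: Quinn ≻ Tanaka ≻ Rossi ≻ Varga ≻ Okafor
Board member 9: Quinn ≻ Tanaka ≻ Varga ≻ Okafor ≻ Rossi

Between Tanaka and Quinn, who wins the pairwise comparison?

Ballots ranking Tanaka above Quinn: 2.
Ballots ranking Quinn above Tanaka: 7.
Quinn wins the head-to-head, 7–2.

Quinn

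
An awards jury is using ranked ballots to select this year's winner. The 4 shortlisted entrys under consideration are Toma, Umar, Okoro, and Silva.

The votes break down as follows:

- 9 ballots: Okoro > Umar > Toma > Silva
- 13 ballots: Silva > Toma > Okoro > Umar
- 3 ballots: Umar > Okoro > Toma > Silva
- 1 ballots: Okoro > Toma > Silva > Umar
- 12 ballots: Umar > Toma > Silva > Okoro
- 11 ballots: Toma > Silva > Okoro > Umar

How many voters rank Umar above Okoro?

Ballots ranking Umar above Okoro: 3+12 = 15.
Ballots ranking Okoro above Umar: 9+13+1+11 = 34.
So 15 of 49 voters prefer Umar to Okoro.

15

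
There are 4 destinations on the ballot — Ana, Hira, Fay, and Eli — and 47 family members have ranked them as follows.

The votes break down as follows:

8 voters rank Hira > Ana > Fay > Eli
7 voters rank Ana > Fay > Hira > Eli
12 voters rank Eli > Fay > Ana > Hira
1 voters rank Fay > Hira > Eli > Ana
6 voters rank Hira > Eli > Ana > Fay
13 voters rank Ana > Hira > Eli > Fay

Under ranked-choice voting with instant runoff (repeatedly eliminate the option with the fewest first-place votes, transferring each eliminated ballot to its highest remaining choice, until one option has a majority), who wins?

Round 1: Ana 20, Hira 14, Eli 12, Fay 1. Fay has the fewest and is eliminated.
Round 2: Ana 20, Hira 15, Eli 12. Eli has the fewest and is eliminated.
Round 3: Ana 32, Hira 15. Ana has a majority.

Ana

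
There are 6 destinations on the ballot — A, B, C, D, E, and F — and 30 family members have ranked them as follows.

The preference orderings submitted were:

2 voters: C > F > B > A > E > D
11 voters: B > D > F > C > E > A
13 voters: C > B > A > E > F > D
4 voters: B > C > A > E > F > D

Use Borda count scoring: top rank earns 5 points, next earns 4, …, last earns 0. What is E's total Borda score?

Borda scores:
  A: 2·2 + 11·0 + 13·3 + 4·3 = 55
  B: 2·3 + 11·5 + 13·4 + 4·5 = 133
  C: 2·5 + 11·2 + 13·5 + 4·4 = 113
  D: 2·0 + 11·4 + 13·0 + 4·0 = 44
  E: 2·1 + 11·1 + 13·2 + 4·2 = 47
  F: 2·4 + 11·3 + 13·1 + 4·1 = 58

47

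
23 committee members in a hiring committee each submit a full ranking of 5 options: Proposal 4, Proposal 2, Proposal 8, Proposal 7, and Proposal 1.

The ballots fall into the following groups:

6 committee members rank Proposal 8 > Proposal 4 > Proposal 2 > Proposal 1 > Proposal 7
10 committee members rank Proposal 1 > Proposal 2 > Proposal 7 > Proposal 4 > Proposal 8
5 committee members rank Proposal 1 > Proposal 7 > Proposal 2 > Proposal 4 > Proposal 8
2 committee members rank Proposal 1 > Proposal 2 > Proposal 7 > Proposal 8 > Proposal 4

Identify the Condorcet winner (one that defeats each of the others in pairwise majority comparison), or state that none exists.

Head-to-head results (23 voters total):
Proposal 4 vs Proposal 2: Proposal 2 wins 17–6.
Proposal 4 vs Proposal 8: Proposal 4 wins 15–8.
Proposal 4 vs Proposal 7: Proposal 7 wins 17–6.
Proposal 4 vs Proposal 1: Proposal 1 wins 17–6.
Proposal 2 vs Proposal 8: Proposal 2 wins 17–6.
Proposal 2 vs Proposal 7: Proposal 2 wins 18–5.
Proposal 2 vs Proposal 1: Proposal 1 wins 17–6.
Proposal 8 vs Proposal 7: Proposal 7 wins 17–6.
Proposal 8 vs Proposal 1: Proposal 1 wins 17–6.
Proposal 7 vs Proposal 1: Proposal 1 wins 23–0.
Proposal 1 beats each rival — Proposal 4 (17–6), Proposal 2 (17–6), Proposal 8 (17–6), Proposal 7 (23–0) — so Proposal 1 is the Condorcet winner.

Proposal 1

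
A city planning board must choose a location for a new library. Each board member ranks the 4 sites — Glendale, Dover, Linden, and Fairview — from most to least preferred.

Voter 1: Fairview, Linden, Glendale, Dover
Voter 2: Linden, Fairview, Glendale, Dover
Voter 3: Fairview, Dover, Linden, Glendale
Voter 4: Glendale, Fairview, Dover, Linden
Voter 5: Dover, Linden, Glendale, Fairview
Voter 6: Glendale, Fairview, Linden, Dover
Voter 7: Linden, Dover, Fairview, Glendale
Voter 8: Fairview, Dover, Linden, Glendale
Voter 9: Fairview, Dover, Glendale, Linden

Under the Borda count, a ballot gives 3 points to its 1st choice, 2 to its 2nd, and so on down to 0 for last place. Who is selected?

Borda scores:
  Glendale: 1 + 1 + 0 + 3 + 1 + 3 + 0 + 0 + 1 = 10
  Dover: 0 + 0 + 2 + 1 + 3 + 0 + 2 + 2 + 2 = 12
  Linden: 2 + 3 + 1 + 0 + 2 + 1 + 3 + 1 + 0 = 13
  Fairview: 3 + 2 + 3 + 2 + 0 + 2 + 1 + 3 + 3 = 19
Fairview has the highest total.

Fairview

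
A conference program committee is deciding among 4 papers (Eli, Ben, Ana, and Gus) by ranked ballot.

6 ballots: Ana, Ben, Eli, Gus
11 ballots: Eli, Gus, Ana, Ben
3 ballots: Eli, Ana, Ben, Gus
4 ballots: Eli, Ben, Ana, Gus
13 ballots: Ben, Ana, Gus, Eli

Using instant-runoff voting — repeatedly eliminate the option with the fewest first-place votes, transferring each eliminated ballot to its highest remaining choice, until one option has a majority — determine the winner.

Ben

Round 1: Eli 18, Ben 13, Ana 6, Gus 0. Gus has the fewest and is eliminated.
Round 2: Eli 18, Ben 13, Ana 6. Ana has the fewest and is eliminated.
Round 3: Ben 19, Eli 18. Ben has a majority.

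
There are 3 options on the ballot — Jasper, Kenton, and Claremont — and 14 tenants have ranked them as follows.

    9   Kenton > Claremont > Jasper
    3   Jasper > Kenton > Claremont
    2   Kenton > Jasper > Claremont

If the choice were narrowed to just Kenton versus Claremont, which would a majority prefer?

Ballots ranking Kenton above Claremont: 9+3+2 = 14.
Ballots ranking Claremont above Kenton: 0.
Kenton wins the head-to-head, 14–0.

Kenton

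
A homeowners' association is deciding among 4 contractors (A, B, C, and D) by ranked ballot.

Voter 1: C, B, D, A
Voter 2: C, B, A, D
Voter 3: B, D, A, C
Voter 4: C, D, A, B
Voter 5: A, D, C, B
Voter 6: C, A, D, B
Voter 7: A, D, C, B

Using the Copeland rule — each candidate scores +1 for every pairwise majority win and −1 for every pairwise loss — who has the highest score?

C

Pairwise results:
  A vs B: A wins 4–3.
  A vs C: C wins 4–3.
  A vs D: A wins 4–3.
  B vs C: C wins 6–1.
  B vs D: D wins 4–3.
  C vs D: C wins 4–3.
Copeland scores (wins − losses):
  A: 2 − 1 = 1
  B: 0 − 3 = -3
  C: 3 − 0 = 3
  D: 1 − 2 = -1
C has the best Copeland score.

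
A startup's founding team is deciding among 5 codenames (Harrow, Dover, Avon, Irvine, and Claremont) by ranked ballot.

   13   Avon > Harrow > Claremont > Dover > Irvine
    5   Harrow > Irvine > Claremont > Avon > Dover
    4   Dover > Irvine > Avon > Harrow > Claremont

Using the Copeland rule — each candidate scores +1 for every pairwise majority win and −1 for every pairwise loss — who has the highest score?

Avon

Pairwise results:
  Harrow vs Dover: Harrow wins 18–4.
  Harrow vs Avon: Avon wins 17–5.
  Harrow vs Irvine: Harrow wins 18–4.
  Harrow vs Claremont: Harrow wins 22–0.
  Dover vs Avon: Avon wins 18–4.
  Dover vs Irvine: Dover wins 17–5.
  Dover vs Claremont: Claremont wins 18–4.
  Avon vs Irvine: Avon wins 13–9.
  Avon vs Claremont: Avon wins 17–5.
  Irvine vs Claremont: Claremont wins 13–9.
Copeland scores (wins − losses):
  Harrow: 3 − 1 = 2
  Dover: 1 − 3 = -2
  Avon: 4 − 0 = 4
  Irvine: 0 − 4 = -4
  Claremont: 2 − 2 = 0
Avon has the best Copeland score.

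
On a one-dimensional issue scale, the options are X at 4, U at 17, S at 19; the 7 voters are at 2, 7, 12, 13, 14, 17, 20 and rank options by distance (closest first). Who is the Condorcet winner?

With single-peaked preferences on a line, the Condorcet winner is the candidate closest to the median voter.
The median voter (position 13) is closest to U at 17.
Check: U vs S — voters closer to U: 6 of 7.

U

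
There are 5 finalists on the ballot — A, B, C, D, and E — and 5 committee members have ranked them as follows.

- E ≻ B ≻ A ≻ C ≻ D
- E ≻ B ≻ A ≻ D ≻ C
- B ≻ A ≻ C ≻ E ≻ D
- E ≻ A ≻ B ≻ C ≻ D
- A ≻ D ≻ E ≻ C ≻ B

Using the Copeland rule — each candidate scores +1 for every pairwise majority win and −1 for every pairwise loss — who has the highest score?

E

Pairwise results:
  A vs B: B wins 3–2.
  A vs C: A wins 5–0.
  A vs D: A wins 5–0.
  A vs E: E wins 3–2.
  B vs C: B wins 4–1.
  B vs D: B wins 4–1.
  B vs E: E wins 4–1.
  C vs D: C wins 3–2.
  C vs E: E wins 4–1.
  D vs E: E wins 4–1.
Copeland scores (wins − losses):
  A: 2 − 2 = 0
  B: 3 − 1 = 2
  C: 1 − 3 = -2
  D: 0 − 4 = -4
  E: 4 − 0 = 4
E has the best Copeland score.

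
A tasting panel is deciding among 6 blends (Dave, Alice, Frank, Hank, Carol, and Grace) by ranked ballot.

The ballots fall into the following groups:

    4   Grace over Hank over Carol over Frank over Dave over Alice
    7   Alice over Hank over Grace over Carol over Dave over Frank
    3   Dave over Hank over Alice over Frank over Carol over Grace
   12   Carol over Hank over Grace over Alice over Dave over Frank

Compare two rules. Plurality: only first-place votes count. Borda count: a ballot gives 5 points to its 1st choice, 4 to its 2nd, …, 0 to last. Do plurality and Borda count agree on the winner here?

No

Plurality first-place counts: Dave 3, Alice 7, Frank 0, Hank 0, Carol 12, Grace 4 → Carol.
Borda totals: Dave 38, Alice 68, Frank 14, Hank 104, Carol 89, Grace 77 → Hank.
The two rules disagree: plurality picks Carol, Borda picks Hank.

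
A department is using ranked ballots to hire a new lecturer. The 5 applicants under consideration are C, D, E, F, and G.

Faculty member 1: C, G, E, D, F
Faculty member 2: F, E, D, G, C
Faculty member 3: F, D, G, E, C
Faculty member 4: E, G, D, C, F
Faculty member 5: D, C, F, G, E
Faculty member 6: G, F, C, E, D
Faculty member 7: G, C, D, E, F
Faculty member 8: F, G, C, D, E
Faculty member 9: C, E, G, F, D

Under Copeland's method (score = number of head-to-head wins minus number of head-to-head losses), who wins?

G

Pairwise results:
  C vs D: C wins 5–4.
  C vs E: C wins 6–3.
  C vs F: C wins 5–4.
  C vs G: G wins 6–3.
  D vs E: E wins 5–4.
  D vs F: F wins 5–4.
  D vs G: G wins 6–3.
  E vs F: F wins 5–4.
  E vs G: G wins 6–3.
  F vs G: G wins 5–4.
Copeland scores (wins − losses):
  C: 3 − 1 = 2
  D: 0 − 4 = -4
  E: 1 − 3 = -2
  F: 2 − 2 = 0
  G: 4 − 0 = 4
G has the best Copeland score.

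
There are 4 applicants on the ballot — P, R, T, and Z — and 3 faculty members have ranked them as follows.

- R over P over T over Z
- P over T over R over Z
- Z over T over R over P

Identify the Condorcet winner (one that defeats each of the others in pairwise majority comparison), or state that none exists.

No Condorcet winner

Head-to-head results (3 voters total):
P vs R: R wins 2–1.
P vs T: P wins 2–1.
P vs Z: P wins 2–1.
R vs T: T wins 2–1.
R vs Z: R wins 2–1.
T vs Z: T wins 2–1.
No candidate beats all others: P beats T beats R beats P, a majority cycle.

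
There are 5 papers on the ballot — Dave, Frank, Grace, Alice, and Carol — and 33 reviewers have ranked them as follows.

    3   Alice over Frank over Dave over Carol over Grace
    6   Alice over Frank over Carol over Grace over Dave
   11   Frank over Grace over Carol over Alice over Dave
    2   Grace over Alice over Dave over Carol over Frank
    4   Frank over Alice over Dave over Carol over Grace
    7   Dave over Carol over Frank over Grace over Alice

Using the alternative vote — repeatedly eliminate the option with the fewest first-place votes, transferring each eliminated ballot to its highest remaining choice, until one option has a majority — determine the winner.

Round 1: Frank 15, Alice 9, Dave 7, Grace 2, Carol 0. Carol has the fewest and is eliminated.
Round 2: Frank 15, Alice 9, Dave 7, Grace 2. Grace has the fewest and is eliminated.
Round 3: Frank 15, Alice 11, Dave 7. Dave has the fewest and is eliminated.
Round 4: Frank 22, Alice 11. Frank has a majority.

Frank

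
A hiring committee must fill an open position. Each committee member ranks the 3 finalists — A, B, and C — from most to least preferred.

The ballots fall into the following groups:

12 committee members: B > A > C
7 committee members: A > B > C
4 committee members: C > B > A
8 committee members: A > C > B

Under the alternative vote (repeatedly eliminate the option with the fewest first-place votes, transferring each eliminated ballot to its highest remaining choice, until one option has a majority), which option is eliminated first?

Round 1: A 15, B 12, C 4. C has the fewest and is eliminated.
Round 2: B 16, A 15. B has a majority.

C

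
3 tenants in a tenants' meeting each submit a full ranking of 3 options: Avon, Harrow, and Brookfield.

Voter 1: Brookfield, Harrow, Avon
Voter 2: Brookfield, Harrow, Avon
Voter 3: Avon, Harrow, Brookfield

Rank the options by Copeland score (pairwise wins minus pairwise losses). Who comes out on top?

Brookfield

Pairwise results:
  Avon vs Harrow: Harrow wins 2–1.
  Avon vs Brookfield: Brookfield wins 2–1.
  Harrow vs Brookfield: Brookfield wins 2–1.
Copeland scores (wins − losses):
  Avon: 0 − 2 = -2
  Harrow: 1 − 1 = 0
  Brookfield: 2 − 0 = 2
Brookfield has the best Copeland score.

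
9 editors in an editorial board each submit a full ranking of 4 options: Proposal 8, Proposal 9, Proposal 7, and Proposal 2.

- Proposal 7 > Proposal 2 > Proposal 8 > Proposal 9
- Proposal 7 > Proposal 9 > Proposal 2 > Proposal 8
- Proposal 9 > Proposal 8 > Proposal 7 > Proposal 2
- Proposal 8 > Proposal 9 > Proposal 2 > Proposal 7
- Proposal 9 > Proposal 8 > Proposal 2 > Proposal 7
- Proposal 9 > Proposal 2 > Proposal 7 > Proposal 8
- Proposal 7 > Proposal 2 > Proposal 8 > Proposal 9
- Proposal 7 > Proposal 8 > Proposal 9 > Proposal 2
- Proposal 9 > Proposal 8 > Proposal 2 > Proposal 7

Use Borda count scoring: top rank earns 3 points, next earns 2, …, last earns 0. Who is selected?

Borda scores:
  Proposal 8: 1 + 0 + 2 + 3 + 2 + 0 + 1 + 2 + 2 = 13
  Proposal 9: 0 + 2 + 3 + 2 + 3 + 3 + 0 + 1 + 3 = 17
  Proposal 7: 3 + 3 + 1 + 0 + 0 + 1 + 3 + 3 + 0 = 14
  Proposal 2: 2 + 1 + 0 + 1 + 1 + 2 + 2 + 0 + 1 = 10
Proposal 9 has the highest total.

Proposal 9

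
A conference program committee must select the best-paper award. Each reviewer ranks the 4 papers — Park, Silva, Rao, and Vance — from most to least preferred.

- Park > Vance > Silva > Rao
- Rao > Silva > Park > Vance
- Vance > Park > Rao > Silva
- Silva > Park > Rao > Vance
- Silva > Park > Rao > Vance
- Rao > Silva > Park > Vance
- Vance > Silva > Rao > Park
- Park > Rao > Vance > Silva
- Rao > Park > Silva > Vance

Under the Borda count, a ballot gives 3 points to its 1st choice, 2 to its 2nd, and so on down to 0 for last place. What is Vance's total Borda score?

9

Borda scores:
  Park: 3 + 1 + 2 + 2 + 2 + 1 + 0 + 3 + 2 = 16
  Silva: 1 + 2 + 0 + 3 + 3 + 2 + 2 + 0 + 1 = 14
  Rao: 0 + 3 + 1 + 1 + 1 + 3 + 1 + 2 + 3 = 15
  Vance: 2 + 0 + 3 + 0 + 0 + 0 + 3 + 1 + 0 = 9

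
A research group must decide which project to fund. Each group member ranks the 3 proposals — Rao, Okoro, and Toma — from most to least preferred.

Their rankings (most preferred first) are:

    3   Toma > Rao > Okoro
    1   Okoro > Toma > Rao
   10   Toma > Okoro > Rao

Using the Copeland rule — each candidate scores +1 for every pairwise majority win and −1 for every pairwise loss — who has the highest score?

Pairwise results:
  Rao vs Okoro: Okoro wins 11–3.
  Rao vs Toma: Toma wins 14–0.
  Okoro vs Toma: Toma wins 13–1.
Copeland scores (wins − losses):
  Rao: 0 − 2 = -2
  Okoro: 1 − 1 = 0
  Toma: 2 − 0 = 2
Toma has the best Copeland score.

Toma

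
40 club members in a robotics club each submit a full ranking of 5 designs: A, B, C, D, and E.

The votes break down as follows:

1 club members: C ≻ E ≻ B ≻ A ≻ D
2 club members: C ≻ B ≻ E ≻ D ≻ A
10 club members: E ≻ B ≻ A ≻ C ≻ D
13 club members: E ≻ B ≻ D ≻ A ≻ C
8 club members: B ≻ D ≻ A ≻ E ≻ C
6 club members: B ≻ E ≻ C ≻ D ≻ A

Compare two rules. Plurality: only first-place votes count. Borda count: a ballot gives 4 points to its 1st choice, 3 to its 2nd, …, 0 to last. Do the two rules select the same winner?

Plurality first-place counts: A 0, B 14, C 3, D 0, E 23 → E.
Borda totals: A 50, B 133, C 34, D 58, E 125 → B.
The two rules disagree: plurality picks E, Borda picks B.

No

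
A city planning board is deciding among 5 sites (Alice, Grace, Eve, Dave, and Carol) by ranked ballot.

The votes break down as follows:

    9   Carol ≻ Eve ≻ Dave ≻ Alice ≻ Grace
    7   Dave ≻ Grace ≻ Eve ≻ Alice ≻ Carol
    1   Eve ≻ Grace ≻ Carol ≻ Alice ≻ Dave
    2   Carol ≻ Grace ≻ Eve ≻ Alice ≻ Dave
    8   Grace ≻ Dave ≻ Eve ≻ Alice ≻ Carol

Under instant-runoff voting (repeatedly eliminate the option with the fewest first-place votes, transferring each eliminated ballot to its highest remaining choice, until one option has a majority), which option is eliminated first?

Round 1: Carol 11, Grace 8, Dave 7, Eve 1, Alice 0. Alice has the fewest and is eliminated.
Round 2: Carol 11, Grace 8, Dave 7, Eve 1. Eve has the fewest and is eliminated.
Round 3: Carol 11, Grace 9, Dave 7. Dave has the fewest and is eliminated.
Round 4: Grace 16, Carol 11. Grace has a majority.

Alice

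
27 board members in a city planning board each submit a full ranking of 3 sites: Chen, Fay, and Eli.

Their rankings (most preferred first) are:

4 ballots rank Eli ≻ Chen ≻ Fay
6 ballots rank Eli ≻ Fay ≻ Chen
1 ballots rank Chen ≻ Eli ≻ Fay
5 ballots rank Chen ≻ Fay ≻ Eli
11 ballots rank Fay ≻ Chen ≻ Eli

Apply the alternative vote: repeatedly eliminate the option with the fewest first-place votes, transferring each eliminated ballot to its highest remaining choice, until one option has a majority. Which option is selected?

Fay

Round 1: Fay 11, Eli 10, Chen 6. Chen has the fewest and is eliminated.
Round 2: Fay 16, Eli 11. Fay has a majority.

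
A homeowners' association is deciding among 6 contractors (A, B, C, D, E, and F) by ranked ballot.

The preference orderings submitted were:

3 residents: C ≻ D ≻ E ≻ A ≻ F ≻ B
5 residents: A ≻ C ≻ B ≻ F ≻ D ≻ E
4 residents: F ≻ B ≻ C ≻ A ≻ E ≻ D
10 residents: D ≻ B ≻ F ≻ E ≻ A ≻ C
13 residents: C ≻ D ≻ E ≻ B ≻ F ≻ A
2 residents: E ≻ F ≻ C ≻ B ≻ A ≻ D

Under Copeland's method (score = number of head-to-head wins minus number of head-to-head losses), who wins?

Pairwise results:
  A vs B: B wins 29–8.
  A vs C: C wins 22–15.
  A vs D: D wins 26–11.
  A vs E: E wins 28–9.
  A vs F: F wins 29–8.
  B vs C: C wins 23–14.
  B vs D: D wins 26–11.
  B vs E: B wins 19–18.
  B vs F: B wins 28–9.
  C vs D: C wins 27–10.
  C vs E: C wins 25–12.
  C vs F: C wins 21–16.
  D vs E: D wins 31–6.
  D vs F: D wins 26–11.
  E vs F: F wins 19–18.
Copeland scores (wins − losses):
  A: 0 − 5 = -5
  B: 3 − 2 = 1
  C: 5 − 0 = 5
  D: 4 − 1 = 3
  E: 1 − 4 = -3
  F: 2 − 3 = -1
C has the best Copeland score.

C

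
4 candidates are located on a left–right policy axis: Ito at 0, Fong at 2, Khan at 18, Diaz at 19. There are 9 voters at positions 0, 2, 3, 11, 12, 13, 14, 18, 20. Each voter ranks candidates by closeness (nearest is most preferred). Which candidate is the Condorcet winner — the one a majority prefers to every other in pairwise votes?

Khan

With single-peaked preferences on a line, the Condorcet winner is the candidate closest to the median voter.
The median voter (position 12) is closest to Khan at 18.
Check: Khan vs Diaz — voters closer to Khan: 8 of 9.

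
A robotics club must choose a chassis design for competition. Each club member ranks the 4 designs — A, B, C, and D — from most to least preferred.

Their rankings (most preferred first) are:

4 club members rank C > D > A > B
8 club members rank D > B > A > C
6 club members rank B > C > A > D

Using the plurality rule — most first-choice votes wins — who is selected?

D

First-place vote totals:
  A: 0
  B: 6
  C: 4
  D: 8
D has the most first-place votes.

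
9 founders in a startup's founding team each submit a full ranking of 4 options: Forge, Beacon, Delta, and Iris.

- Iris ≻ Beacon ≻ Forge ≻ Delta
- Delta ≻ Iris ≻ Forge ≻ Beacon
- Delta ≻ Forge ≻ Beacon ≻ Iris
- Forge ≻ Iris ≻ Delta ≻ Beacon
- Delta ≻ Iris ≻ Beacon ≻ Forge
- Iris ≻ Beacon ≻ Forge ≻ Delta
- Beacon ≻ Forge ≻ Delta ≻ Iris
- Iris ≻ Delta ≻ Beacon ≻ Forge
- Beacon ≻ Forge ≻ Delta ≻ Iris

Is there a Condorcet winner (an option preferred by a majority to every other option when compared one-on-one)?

No

Head-to-head results (9 voters total):
Forge vs Beacon: Beacon wins 6–3.
Forge vs Delta: Forge wins 5–4.
Forge vs Iris: Iris wins 5–4.
Beacon vs Delta: Delta wins 5–4.
Beacon vs Iris: Iris wins 6–3.
Delta vs Iris: Delta wins 5–4.
No candidate beats all others: Forge beats Delta beats Beacon beats Forge, a majority cycle.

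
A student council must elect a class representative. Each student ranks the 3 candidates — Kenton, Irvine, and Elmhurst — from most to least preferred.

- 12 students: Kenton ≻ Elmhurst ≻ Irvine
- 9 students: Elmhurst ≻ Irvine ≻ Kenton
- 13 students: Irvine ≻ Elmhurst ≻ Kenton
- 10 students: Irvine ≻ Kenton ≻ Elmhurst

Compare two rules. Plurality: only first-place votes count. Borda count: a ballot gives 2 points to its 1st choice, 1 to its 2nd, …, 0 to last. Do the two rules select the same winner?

Plurality first-place counts: Kenton 12, Irvine 23, Elmhurst 9 → Irvine.
Borda totals: Kenton 34, Irvine 55, Elmhurst 43 → Irvine.
The two rules agree on Irvine.

Yes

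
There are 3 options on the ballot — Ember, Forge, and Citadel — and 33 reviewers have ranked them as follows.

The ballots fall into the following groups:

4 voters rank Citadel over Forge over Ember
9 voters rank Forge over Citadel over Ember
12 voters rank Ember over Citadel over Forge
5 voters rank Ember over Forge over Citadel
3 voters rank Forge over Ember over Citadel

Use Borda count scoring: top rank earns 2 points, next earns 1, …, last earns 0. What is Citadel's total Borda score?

29

Borda scores:
  Ember: 4·0 + 9·0 + 12·2 + 5·2 + 3·1 = 37
  Forge: 4·1 + 9·2 + 12·0 + 5·1 + 3·2 = 33
  Citadel: 4·2 + 9·1 + 12·1 + 5·0 + 3·0 = 29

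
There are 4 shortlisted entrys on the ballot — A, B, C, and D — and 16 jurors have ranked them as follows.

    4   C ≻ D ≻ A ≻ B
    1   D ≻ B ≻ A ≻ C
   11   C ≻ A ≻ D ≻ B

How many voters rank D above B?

Ballots ranking D above B: 4+1+11 = 16.
Ballots ranking B above D: 0.
So 16 of 16 voters prefer D to B.

16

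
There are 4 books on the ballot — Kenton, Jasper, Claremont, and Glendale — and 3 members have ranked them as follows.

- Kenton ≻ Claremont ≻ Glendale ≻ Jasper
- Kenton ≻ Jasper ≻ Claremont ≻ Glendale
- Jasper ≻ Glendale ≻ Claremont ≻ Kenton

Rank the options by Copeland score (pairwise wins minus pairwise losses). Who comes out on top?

Pairwise results:
  Kenton vs Jasper: Kenton wins 2–1.
  Kenton vs Claremont: Kenton wins 2–1.
  Kenton vs Glendale: Kenton wins 2–1.
  Jasper vs Claremont: Jasper wins 2–1.
  Jasper vs Glendale: Jasper wins 2–1.
  Claremont vs Glendale: Claremont wins 2–1.
Copeland scores (wins − losses):
  Kenton: 3 − 0 = 3
  Jasper: 2 − 1 = 1
  Claremont: 1 − 2 = -1
  Glendale: 0 − 3 = -3
Kenton has the best Copeland score.

Kenton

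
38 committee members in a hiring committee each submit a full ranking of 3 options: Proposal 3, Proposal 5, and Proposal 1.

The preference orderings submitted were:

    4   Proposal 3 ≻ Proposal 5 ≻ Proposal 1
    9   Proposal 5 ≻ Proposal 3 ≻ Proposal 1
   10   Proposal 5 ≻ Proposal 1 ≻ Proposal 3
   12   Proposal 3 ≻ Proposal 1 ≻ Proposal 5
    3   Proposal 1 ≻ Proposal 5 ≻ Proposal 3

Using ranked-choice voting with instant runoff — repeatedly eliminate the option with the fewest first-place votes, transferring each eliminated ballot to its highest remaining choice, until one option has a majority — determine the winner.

Proposal 5

Round 1: Proposal 5 19, Proposal 3 16, Proposal 1 3. Proposal 1 has the fewest and is eliminated.
Round 2: Proposal 5 22, Proposal 3 16. Proposal 5 has a majority.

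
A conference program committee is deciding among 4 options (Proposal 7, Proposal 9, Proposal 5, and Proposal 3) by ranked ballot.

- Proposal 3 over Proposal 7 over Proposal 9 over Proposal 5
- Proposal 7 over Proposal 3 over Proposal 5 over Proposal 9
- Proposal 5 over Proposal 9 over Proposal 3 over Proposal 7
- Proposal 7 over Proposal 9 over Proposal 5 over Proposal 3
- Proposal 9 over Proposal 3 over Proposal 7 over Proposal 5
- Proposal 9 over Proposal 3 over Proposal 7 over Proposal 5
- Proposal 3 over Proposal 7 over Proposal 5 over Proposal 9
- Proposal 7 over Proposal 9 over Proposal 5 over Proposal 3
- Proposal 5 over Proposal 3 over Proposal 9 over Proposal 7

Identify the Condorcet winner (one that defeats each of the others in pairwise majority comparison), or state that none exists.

Head-to-head results (9 voters total):
Proposal 7 vs Proposal 9: Proposal 7 wins 5–4.
Proposal 7 vs Proposal 5: Proposal 7 wins 7–2.
Proposal 7 vs Proposal 3: Proposal 3 wins 6–3.
Proposal 9 vs Proposal 5: Proposal 9 wins 5–4.
Proposal 9 vs Proposal 3: Proposal 9 wins 5–4.
Proposal 5 vs Proposal 3: Proposal 3 wins 5–4.
No candidate beats all others: Proposal 7 beats Proposal 9 beats Proposal 3 beats Proposal 7, a majority cycle.

No Condorcet winner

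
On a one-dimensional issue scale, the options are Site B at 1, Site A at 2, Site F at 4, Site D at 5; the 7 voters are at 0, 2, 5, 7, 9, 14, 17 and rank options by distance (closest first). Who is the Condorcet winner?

Site D

With single-peaked preferences on a line, the Condorcet winner is the candidate closest to the median voter.
The median voter (position 7) is closest to Site D at 5.
Check: Site D vs Site F — voters closer to Site D: 5 of 7.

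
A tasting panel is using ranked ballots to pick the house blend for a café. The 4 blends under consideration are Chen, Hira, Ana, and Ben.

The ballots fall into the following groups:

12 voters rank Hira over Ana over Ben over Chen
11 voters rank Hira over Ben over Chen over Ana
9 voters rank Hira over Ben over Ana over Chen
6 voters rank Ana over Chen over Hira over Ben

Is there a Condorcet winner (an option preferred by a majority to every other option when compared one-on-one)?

Yes

Head-to-head results (38 voters total):
Chen vs Hira: Hira wins 32–6.
Chen vs Ana: Ana wins 27–11.
Chen vs Ben: Ben wins 32–6.
Hira vs Ana: Hira wins 32–6.
Hira vs Ben: Hira wins 38–0.
Ana vs Ben: Ben wins 20–18.
Hira beats each rival — Chen (32–6), Ana (32–6), Ben (38–0) — so Hira is the Condorcet winner.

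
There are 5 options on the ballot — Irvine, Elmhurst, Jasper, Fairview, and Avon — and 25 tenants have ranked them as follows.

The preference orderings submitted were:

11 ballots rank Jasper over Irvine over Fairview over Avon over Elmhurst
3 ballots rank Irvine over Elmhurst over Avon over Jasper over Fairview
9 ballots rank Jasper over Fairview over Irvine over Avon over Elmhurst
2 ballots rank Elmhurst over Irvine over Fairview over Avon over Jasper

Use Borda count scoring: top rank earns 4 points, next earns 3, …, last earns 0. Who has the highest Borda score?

Jasper

Borda scores:
  Irvine: 11·3 + 3·4 + 9·2 + 2·3 = 69
  Elmhurst: 11·0 + 3·3 + 9·0 + 2·4 = 17
  Jasper: 11·4 + 3·1 + 9·4 + 2·0 = 83
  Fairview: 11·2 + 3·0 + 9·3 + 2·2 = 53
  Avon: 11·1 + 3·2 + 9·1 + 2·1 = 28
Jasper has the highest total.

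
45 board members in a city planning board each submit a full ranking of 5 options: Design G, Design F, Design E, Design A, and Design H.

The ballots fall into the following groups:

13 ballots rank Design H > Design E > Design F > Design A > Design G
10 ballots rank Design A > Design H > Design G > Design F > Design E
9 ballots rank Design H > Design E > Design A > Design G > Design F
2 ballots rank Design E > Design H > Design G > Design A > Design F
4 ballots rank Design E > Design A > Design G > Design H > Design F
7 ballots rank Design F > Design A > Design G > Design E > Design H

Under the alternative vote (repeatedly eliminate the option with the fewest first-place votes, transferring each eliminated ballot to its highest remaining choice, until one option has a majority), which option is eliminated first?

Design G

Round 1: Design H 22, Design A 10, Design F 7, Design E 6, Design G 0. Design G has the fewest and is eliminated.
Round 2: Design H 22, Design A 10, Design F 7, Design E 6. Design E has the fewest and is eliminated.
Round 3: Design H 24, Design A 14, Design F 7. Design H has a majority.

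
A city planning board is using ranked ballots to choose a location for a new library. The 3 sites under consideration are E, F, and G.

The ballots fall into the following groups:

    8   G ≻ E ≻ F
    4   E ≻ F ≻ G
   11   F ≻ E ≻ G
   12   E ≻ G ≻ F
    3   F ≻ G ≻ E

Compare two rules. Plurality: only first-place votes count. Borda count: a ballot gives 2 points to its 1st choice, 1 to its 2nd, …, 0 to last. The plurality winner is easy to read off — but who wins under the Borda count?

Plurality first-place counts: E 16, F 14, G 8 → E.
Borda totals: E 51, F 32, G 31 → E.

E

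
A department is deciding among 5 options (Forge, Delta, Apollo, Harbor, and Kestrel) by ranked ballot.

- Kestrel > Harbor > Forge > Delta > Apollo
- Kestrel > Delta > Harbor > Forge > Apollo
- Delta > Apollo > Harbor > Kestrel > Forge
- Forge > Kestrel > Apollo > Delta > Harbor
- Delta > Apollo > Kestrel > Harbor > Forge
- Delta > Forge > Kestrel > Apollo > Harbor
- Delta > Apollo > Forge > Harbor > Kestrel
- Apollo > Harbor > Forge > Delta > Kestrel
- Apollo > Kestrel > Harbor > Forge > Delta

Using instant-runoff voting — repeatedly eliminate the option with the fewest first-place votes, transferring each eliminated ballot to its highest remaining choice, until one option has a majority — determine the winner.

Round 1: Delta 4, Apollo 2, Kestrel 2, Forge 1, Harbor 0. Harbor has the fewest and is eliminated.
Round 2: Delta 4, Apollo 2, Kestrel 2, Forge 1. Forge has the fewest and is eliminated.
Round 3: Delta 4, Kestrel 3, Apollo 2. Apollo has the fewest and is eliminated.
Round 4: Delta 5, Kestrel 4. Delta has a majority.

Delta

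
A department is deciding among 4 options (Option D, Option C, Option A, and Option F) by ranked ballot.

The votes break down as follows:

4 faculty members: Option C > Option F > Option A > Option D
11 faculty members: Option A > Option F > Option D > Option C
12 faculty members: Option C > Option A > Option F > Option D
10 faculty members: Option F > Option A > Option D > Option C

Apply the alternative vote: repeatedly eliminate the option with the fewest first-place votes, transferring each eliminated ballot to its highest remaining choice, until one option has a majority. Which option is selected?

Round 1: Option C 16, Option A 11, Option F 10, Option D 0. Option D has the fewest and is eliminated.
Round 2: Option C 16, Option A 11, Option F 10. Option F has the fewest and is eliminated.
Round 3: Option A 21, Option C 16. Option A has a majority.

Option A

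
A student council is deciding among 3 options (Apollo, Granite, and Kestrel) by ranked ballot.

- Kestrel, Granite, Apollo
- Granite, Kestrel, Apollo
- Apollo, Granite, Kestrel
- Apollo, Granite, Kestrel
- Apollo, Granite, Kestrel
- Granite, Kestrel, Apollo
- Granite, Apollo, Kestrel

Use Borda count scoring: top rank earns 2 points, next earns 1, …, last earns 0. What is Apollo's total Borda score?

7

Borda scores:
  Apollo: 0 + 0 + 2 + 2 + 2 + 0 + 1 = 7
  Granite: 1 + 2 + 1 + 1 + 1 + 2 + 2 = 10
  Kestrel: 2 + 1 + 0 + 0 + 0 + 1 + 0 = 4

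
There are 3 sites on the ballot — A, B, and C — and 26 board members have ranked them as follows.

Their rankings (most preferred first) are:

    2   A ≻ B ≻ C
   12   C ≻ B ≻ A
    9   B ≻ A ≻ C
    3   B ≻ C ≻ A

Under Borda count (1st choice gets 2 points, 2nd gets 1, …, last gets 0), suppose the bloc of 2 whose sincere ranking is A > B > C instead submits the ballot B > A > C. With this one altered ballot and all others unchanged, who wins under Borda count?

B

Borda totals with the altered ballot: A 11, B 40, C 27.
The winner is unchanged: still B.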